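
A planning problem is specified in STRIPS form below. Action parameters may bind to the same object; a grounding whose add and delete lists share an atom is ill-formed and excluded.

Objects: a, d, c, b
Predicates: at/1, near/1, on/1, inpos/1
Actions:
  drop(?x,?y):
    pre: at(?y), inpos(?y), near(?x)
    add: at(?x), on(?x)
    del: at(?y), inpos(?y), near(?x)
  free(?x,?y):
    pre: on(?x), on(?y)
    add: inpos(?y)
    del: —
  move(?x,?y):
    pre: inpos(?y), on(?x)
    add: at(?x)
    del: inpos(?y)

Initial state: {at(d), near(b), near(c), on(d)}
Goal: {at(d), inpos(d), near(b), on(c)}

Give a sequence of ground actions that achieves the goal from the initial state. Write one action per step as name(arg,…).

free(d,d); drop(c,d); free(d,d); free(d,c); move(d,c)

1. free(d,d)  →  {at(d), inpos(d), near(b), near(c), on(d)}
2. drop(c,d)  →  {at(c), near(b), on(c), on(d)}
3. free(d,d)  →  {at(c), inpos(d), near(b), on(c), on(d)}
4. free(d,c)  →  {at(c), inpos(c), inpos(d), near(b), on(c), on(d)}
5. move(d,c)  →  {at(c), at(d), inpos(d), near(b), on(c), on(d)}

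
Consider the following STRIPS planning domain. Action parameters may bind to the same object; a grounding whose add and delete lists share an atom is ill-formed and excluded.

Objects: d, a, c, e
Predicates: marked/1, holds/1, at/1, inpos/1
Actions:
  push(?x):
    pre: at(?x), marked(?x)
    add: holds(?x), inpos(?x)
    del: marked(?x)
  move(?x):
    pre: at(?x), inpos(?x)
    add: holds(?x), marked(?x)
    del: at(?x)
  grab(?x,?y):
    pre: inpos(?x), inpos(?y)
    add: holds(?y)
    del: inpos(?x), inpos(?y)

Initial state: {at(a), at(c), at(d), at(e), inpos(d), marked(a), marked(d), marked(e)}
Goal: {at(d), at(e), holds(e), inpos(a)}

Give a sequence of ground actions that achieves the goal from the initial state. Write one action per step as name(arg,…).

push(a); push(e)

1. push(a)  →  {at(a), at(c), at(d), at(e), holds(a), inpos(a), inpos(d), marked(d), marked(e)}
2. push(e)  →  {at(a), at(c), at(d), at(e), holds(a), holds(e), inpos(a), inpos(d), inpos(e), marked(d)}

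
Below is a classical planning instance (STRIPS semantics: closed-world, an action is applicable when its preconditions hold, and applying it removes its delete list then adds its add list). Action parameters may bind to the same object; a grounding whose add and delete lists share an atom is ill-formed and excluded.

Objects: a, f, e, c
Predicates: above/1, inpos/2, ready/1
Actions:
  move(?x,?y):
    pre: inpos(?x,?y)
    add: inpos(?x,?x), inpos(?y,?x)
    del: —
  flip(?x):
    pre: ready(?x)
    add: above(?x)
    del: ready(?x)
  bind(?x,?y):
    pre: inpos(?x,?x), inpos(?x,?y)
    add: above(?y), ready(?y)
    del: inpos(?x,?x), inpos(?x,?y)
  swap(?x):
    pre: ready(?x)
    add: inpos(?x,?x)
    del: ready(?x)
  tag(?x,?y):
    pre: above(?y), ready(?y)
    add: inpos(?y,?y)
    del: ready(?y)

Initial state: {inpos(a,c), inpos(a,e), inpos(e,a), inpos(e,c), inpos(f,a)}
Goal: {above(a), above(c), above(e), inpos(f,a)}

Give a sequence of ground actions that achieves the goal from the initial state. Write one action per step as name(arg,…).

move(a,e); move(f,a); bind(a,e); bind(f,a); move(a,f); bind(a,c)

1. move(a,e)  →  {inpos(a,a), inpos(a,c), inpos(a,e), inpos(e,a), inpos(e,c), inpos(f,a)}
2. move(f,a)  →  {inpos(a,a), inpos(a,c), inpos(a,e), inpos(a,f), inpos(e,a), inpos(e,c), inpos(f,a), inpos(f,f)}
3. bind(a,e)  →  {above(e), inpos(a,c), inpos(a,f), inpos(e,a), inpos(e,c), inpos(f,a), inpos(f,f), ready(e)}
4. bind(f,a)  →  {above(a), above(e), inpos(a,c), inpos(a,f), inpos(e,a), inpos(e,c), ready(a), ready(e)}
5. move(a,f)  →  {above(a), above(e), inpos(a,a), inpos(a,c), inpos(a,f), inpos(e,a), inpos(e,c), inpos(f,a), ready(a), ready(e)}
6. bind(a,c)  →  {above(a), above(c), above(e), inpos(a,f), inpos(e,a), inpos(e,c), inpos(f,a), ready(a), ready(c), ready(e)}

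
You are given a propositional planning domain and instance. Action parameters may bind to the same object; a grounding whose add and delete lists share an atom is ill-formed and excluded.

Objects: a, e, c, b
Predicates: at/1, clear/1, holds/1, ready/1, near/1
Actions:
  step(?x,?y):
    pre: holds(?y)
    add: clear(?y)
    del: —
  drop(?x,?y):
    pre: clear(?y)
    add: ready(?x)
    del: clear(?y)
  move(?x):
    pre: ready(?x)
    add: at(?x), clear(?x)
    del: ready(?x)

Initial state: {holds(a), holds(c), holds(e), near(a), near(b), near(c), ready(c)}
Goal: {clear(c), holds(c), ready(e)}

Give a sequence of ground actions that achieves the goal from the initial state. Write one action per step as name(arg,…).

step(a,a); step(a,c); drop(e,a)

1. step(a,a)  →  {clear(a), holds(a), holds(c), holds(e), near(a), near(b), near(c), ready(c)}
2. step(a,c)  →  {clear(a), clear(c), holds(a), holds(c), holds(e), near(a), near(b), near(c), ready(c)}
3. drop(e,a)  →  {clear(c), holds(a), holds(c), holds(e), near(a), near(b), near(c), ready(c), ready(e)}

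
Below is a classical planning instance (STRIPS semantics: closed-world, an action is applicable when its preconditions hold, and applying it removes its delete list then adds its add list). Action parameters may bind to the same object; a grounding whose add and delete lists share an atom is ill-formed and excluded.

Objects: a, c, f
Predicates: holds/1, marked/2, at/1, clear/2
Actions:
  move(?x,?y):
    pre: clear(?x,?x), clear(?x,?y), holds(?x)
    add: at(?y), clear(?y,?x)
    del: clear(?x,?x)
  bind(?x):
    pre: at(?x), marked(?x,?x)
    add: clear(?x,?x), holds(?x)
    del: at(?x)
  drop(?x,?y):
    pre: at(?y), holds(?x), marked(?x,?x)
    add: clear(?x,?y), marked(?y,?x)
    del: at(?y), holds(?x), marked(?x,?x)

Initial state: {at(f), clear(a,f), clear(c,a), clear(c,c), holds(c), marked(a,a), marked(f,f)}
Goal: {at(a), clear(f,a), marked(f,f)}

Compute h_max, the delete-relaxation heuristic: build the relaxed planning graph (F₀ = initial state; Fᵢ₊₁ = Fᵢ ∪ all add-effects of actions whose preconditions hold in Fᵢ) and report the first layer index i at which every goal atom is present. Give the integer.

2

F0 = init (7 atoms)
F1 = F0 ∪ {at(a), clear(a,c), clear(f,f), holds(f)}  (11 atoms)
F2 = F1 ∪ {clear(a,a), clear(f,a), holds(a), marked(a,f)}  (15 atoms)
goal ⊆ F2  ⇒  h_max = 2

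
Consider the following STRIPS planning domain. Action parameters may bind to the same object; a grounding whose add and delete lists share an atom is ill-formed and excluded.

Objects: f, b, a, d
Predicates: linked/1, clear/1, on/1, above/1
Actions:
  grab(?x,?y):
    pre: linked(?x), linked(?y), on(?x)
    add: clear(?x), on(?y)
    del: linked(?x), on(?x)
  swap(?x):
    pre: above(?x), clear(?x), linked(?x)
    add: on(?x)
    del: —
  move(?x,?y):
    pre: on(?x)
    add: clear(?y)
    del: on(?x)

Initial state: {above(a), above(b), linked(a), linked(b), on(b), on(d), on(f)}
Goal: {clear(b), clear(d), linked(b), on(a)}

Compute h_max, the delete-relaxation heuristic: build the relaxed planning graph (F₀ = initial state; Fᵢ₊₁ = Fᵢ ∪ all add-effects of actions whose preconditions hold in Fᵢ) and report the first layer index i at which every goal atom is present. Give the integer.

F0 = init (7 atoms)
F1 = F0 ∪ {clear(a), clear(b), clear(d), clear(f), on(a)}  (12 atoms)
goal ⊆ F1  ⇒  h_max = 1

1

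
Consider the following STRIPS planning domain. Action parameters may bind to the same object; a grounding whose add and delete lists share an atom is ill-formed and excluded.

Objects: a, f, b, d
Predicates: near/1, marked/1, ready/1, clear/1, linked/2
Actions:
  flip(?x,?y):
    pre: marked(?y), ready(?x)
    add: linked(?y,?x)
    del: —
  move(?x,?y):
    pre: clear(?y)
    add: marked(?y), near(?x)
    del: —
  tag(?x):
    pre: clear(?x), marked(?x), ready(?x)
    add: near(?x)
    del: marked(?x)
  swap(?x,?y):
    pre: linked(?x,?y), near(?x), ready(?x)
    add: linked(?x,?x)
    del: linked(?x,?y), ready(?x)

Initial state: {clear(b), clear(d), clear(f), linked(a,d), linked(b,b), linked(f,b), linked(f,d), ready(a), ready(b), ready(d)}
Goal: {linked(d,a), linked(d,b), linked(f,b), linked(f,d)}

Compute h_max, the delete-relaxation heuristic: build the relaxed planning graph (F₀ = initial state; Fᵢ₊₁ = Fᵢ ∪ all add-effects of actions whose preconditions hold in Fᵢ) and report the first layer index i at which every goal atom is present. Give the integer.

F0 = init (10 atoms)
F1 = F0 ∪ {marked(b), marked(d), marked(f), near(a), near(b), near(d), near(f)}  (17 atoms)
F2 = F1 ∪ {linked(a,a), linked(b,a), linked(b,d), linked(d,a), linked(d,b), linked(d,d), linked(f,a)}  (24 atoms)
goal ⊆ F2  ⇒  h_max = 2

2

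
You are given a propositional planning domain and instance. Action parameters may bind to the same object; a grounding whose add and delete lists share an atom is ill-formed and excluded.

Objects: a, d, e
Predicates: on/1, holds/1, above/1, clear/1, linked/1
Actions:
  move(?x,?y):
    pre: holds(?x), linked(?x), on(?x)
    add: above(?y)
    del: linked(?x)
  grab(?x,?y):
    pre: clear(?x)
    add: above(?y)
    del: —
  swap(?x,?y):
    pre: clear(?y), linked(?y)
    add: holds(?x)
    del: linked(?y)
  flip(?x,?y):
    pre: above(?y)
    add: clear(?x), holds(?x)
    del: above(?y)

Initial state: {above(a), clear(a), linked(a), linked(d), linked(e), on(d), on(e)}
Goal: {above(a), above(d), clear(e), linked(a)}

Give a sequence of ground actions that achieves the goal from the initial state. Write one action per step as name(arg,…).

1. grab(a,d)  →  {above(a), above(d), clear(a), linked(a), linked(d), linked(e), on(d), on(e)}
2. grab(a,e)  →  {above(a), above(d), above(e), clear(a), linked(a), linked(d), linked(e), on(d), on(e)}
3. flip(e,e)  →  {above(a), above(d), clear(a), clear(e), holds(e), linked(a), linked(d), linked(e), on(d), on(e)}

grab(a,d); grab(a,e); flip(e,e)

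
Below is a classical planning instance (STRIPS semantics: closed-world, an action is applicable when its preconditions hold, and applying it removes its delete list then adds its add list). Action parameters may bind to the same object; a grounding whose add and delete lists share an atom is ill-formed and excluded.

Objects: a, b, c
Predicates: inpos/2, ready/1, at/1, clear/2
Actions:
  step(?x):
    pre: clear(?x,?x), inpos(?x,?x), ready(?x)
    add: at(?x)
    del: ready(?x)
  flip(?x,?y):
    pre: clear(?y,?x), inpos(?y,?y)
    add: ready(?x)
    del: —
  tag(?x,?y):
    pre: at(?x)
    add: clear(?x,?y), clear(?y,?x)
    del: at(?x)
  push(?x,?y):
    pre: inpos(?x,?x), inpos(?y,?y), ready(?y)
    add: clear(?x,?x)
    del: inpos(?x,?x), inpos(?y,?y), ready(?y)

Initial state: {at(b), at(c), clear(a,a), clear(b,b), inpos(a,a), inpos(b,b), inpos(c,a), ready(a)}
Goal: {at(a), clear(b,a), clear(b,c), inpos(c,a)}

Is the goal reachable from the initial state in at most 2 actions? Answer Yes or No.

1. step(a)  →  {at(a), at(b), at(c), clear(a,a), clear(b,b), inpos(a,a), inpos(b,b), inpos(c,a)}
2. tag(b,a)  →  {at(a), at(c), clear(a,a), clear(a,b), clear(b,a), clear(b,b), inpos(a,a), inpos(b,b), inpos(c,a)}
3. tag(c,b)  →  {at(a), clear(a,a), clear(a,b), clear(b,a), clear(b,b), clear(b,c), clear(c,b), inpos(a,a), inpos(b,b), inpos(c,a)}
optimal plan length = 3; 3 > 2

No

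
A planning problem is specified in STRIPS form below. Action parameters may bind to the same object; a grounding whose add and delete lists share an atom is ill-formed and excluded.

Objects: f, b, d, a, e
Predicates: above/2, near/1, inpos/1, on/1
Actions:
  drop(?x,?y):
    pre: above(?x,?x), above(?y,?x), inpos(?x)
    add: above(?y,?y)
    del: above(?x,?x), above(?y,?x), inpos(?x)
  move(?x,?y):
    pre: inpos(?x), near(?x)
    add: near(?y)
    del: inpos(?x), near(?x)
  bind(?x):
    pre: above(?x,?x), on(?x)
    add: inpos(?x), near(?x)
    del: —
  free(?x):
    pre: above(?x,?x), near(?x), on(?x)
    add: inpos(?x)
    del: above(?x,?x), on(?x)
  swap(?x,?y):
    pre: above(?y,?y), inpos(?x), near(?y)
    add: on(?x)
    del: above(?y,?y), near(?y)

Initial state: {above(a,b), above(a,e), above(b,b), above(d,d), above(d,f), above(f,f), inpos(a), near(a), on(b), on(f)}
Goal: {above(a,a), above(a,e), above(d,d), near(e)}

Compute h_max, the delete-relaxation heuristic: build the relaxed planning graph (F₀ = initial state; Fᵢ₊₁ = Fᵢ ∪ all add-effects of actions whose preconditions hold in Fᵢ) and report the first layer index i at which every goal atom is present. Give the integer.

2

F0 = init (10 atoms)
F1 = F0 ∪ {inpos(b), inpos(f), near(b), near(d), near(e), near(f)}  (16 atoms)
F2 = F1 ∪ {above(a,a), on(a)}  (18 atoms)
goal ⊆ F2  ⇒  h_max = 2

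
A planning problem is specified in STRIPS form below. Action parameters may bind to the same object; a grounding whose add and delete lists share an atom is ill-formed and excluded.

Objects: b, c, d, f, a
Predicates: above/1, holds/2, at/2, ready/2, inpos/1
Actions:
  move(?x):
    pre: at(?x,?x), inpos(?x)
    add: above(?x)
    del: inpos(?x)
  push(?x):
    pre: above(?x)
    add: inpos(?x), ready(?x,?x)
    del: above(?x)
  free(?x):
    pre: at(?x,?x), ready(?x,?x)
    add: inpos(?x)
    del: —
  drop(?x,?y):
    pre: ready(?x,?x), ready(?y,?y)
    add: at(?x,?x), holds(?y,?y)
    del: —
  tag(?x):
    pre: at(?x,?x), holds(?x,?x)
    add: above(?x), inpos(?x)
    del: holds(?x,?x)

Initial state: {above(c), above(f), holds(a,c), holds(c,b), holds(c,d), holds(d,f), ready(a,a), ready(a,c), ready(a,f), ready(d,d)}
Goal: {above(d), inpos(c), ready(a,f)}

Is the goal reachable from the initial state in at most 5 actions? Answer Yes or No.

Yes

1. push(c)  →  {above(f), holds(a,c), holds(c,b), holds(c,d), holds(d,f), inpos(c), ready(a,a), ready(a,c), ready(a,f), ready(c,c), ready(d,d)}
2. drop(d,d)  →  {above(f), at(d,d), holds(a,c), holds(c,b), holds(c,d), holds(d,d), holds(d,f), inpos(c), ready(a,a), ready(a,c), ready(a,f), ready(c,c), ready(d,d)}
3. tag(d)  →  {above(d), above(f), at(d,d), holds(a,c), holds(c,b), holds(c,d), holds(d,f), inpos(c), inpos(d), ready(a,a), ready(a,c), ready(a,f), ready(c,c), ready(d,d)}
optimal plan length = 3; 3 ≤ 5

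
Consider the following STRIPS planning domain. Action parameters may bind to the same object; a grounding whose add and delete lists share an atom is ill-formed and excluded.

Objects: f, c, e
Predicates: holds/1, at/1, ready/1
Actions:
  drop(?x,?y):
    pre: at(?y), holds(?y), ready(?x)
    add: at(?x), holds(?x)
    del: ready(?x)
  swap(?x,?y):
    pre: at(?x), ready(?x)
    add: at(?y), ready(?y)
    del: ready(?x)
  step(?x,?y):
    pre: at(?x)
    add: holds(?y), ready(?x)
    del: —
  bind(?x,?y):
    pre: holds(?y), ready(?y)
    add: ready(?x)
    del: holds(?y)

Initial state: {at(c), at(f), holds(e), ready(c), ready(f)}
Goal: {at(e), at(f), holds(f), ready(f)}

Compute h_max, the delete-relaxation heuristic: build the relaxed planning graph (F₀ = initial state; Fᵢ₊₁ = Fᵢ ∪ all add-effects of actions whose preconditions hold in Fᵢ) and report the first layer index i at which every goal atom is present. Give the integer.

1

F0 = init (5 atoms)
F1 = F0 ∪ {at(e), holds(c), holds(f), ready(e)}  (9 atoms)
goal ⊆ F1  ⇒  h_max = 1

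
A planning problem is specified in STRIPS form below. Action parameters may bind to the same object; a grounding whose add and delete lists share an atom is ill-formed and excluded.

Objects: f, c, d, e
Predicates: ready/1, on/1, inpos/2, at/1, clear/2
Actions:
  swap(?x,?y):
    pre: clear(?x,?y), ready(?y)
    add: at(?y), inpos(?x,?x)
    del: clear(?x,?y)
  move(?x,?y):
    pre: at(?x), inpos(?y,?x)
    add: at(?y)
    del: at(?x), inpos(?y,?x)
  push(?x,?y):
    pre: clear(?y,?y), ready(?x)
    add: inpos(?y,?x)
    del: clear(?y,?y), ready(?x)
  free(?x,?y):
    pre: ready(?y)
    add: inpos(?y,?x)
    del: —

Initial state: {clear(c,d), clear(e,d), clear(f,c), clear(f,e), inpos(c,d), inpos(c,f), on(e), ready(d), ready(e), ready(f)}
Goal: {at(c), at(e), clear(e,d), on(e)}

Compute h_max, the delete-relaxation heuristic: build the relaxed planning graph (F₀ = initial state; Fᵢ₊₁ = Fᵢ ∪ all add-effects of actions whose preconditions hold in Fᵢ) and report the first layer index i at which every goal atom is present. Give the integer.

F0 = init (10 atoms)
F1 = F0 ∪ {at(d), at(e), inpos(c,c), inpos(d,c), inpos(d,d), inpos(d,e), inpos(d,f), inpos(e,c), inpos(e,d), inpos(e,e), inpos(e,f), inpos(f,c), inpos(f,d), inpos(f,e), inpos(f,f)}  (25 atoms)
F2 = F1 ∪ {at(c), at(f)}  (27 atoms)
goal ⊆ F2  ⇒  h_max = 2

2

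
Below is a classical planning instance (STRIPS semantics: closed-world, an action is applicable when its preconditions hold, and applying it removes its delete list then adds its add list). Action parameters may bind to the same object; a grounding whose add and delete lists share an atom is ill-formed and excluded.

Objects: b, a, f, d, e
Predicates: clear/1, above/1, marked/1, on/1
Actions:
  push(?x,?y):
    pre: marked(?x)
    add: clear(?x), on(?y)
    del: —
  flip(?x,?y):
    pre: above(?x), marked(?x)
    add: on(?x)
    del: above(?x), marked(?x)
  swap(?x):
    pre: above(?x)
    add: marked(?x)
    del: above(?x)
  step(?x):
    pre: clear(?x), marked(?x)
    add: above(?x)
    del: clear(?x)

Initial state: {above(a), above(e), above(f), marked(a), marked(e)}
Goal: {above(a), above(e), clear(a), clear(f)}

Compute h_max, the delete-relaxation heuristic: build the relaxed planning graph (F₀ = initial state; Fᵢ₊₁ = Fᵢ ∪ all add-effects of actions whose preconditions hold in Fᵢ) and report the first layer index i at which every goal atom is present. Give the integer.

2

F0 = init (5 atoms)
F1 = F0 ∪ {clear(a), clear(e), marked(f), on(a), on(b), on(d), on(e), on(f)}  (13 atoms)
F2 = F1 ∪ {clear(f)}  (14 atoms)
goal ⊆ F2  ⇒  h_max = 2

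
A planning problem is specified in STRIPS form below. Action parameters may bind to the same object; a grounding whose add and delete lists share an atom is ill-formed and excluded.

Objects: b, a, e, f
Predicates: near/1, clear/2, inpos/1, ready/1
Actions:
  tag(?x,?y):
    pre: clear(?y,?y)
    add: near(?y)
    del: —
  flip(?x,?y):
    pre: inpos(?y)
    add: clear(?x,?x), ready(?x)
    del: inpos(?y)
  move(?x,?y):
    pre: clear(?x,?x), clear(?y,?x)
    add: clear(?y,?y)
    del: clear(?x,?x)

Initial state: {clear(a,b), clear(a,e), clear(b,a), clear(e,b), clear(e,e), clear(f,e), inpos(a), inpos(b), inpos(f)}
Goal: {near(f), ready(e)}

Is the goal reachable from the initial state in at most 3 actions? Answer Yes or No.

Yes

1. flip(e,b)  →  {clear(a,b), clear(a,e), clear(b,a), clear(e,b), clear(e,e), clear(f,e), inpos(a), inpos(f), ready(e)}
2. flip(f,a)  →  {clear(a,b), clear(a,e), clear(b,a), clear(e,b), clear(e,e), clear(f,e), clear(f,f), inpos(f), ready(e), ready(f)}
3. tag(b,f)  →  {clear(a,b), clear(a,e), clear(b,a), clear(e,b), clear(e,e), clear(f,e), clear(f,f), inpos(f), near(f), ready(e), ready(f)}
optimal plan length = 3; 3 ≤ 3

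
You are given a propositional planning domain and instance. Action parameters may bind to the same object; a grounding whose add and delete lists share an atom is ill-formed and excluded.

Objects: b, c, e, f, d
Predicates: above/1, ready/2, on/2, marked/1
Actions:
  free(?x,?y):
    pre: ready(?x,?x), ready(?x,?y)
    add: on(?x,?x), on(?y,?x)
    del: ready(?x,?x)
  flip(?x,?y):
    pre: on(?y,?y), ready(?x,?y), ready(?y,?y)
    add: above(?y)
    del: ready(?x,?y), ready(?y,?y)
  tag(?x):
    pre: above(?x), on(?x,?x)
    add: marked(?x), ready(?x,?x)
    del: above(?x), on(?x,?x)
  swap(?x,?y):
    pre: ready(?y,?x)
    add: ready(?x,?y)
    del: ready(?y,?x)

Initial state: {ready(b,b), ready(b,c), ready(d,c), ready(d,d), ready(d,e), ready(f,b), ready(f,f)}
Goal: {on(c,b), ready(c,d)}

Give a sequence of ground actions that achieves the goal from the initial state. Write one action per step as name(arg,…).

free(b,c); swap(c,d)

1. free(b,c)  →  {on(b,b), on(c,b), ready(b,c), ready(d,c), ready(d,d), ready(d,e), ready(f,b), ready(f,f)}
2. swap(c,d)  →  {on(b,b), on(c,b), ready(b,c), ready(c,d), ready(d,d), ready(d,e), ready(f,b), ready(f,f)}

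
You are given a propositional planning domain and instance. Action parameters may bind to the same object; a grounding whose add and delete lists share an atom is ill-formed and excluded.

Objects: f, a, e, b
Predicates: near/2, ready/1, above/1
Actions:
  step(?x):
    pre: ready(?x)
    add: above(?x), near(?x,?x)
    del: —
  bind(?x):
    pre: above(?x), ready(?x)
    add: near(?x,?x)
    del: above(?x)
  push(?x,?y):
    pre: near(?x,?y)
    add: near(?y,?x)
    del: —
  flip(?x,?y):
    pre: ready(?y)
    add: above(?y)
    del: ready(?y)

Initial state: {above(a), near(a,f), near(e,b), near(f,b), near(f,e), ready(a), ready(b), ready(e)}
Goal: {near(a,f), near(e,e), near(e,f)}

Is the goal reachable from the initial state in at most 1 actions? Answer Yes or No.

1. step(e)  →  {above(a), above(e), near(a,f), near(e,b), near(e,e), near(f,b), near(f,e), ready(a), ready(b), ready(e)}
2. push(f,e)  →  {above(a), above(e), near(a,f), near(e,b), near(e,e), near(e,f), near(f,b), near(f,e), ready(a), ready(b), ready(e)}
optimal plan length = 2; 2 > 1

No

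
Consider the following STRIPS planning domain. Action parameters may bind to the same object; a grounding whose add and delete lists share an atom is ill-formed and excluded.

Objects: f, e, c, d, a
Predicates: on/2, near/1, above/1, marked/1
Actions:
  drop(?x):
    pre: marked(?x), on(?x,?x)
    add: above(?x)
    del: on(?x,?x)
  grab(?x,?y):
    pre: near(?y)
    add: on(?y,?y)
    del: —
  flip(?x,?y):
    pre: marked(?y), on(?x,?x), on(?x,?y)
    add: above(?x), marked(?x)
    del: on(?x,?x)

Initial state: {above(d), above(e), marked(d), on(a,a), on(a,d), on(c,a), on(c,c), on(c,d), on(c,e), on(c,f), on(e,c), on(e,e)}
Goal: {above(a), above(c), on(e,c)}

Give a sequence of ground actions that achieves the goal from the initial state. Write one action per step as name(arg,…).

1. flip(c,d)  →  {above(c), above(d), above(e), marked(c), marked(d), on(a,a), on(a,d), on(c,a), on(c,d), on(c,e), on(c,f), on(e,c), on(e,e)}
2. flip(a,d)  →  {above(a), above(c), above(d), above(e), marked(a), marked(c), marked(d), on(a,d), on(c,a), on(c,d), on(c,e), on(c,f), on(e,c), on(e,e)}

flip(c,d); flip(a,d)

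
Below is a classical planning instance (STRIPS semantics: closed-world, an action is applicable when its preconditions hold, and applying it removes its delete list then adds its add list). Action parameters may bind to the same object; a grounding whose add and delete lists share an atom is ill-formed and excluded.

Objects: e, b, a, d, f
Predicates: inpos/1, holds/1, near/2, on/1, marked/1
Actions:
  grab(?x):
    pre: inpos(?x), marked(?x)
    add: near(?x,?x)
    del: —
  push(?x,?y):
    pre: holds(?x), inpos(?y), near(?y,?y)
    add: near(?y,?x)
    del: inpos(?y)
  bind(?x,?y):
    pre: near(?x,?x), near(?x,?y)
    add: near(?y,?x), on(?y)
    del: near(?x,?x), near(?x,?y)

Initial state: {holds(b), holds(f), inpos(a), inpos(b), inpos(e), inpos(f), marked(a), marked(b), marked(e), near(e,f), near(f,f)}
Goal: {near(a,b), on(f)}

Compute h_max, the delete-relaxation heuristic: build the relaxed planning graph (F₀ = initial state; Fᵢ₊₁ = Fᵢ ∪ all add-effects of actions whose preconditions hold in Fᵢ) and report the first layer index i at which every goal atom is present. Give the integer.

2

F0 = init (11 atoms)
F1 = F0 ∪ {near(a,a), near(b,b), near(e,e), near(f,b)}  (15 atoms)
F2 = F1 ∪ {near(a,b), near(a,f), near(b,f), near(e,b), near(f,e), on(b), on(f)}  (22 atoms)
goal ⊆ F2  ⇒  h_max = 2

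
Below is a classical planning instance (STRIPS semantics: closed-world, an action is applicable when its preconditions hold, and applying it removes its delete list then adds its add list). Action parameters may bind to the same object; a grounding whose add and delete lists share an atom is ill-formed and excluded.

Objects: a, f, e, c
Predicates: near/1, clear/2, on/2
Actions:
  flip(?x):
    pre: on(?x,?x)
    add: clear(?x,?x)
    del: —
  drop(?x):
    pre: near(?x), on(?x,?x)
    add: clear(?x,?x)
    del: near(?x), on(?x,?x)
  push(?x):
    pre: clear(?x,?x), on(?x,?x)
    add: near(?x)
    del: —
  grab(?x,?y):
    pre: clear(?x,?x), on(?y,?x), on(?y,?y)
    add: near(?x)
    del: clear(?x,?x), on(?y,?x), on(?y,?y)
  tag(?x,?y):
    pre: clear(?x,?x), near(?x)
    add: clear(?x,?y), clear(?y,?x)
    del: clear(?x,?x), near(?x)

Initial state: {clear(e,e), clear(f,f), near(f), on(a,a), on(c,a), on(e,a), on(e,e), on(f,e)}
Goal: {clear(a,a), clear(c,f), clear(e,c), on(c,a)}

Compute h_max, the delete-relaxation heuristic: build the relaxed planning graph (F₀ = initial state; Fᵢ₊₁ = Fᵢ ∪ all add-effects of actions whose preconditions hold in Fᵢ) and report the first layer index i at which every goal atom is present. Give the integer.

F0 = init (8 atoms)
F1 = F0 ∪ {clear(a,a), clear(a,f), clear(c,f), clear(e,f), clear(f,a), clear(f,c), clear(f,e), near(e)}  (16 atoms)
F2 = F1 ∪ {clear(a,e), clear(c,e), clear(e,a), clear(e,c), near(a)}  (21 atoms)
goal ⊆ F2  ⇒  h_max = 2

2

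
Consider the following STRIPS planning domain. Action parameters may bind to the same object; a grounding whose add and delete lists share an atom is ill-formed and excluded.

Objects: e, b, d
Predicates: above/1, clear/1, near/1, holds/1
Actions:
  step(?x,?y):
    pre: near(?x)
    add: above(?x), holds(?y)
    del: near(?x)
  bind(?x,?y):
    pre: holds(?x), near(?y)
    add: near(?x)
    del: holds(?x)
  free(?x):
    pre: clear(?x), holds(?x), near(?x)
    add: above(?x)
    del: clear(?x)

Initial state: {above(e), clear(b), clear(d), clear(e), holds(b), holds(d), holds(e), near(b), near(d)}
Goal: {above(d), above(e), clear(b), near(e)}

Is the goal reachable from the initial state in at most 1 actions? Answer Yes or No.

No

1. step(d,e)  →  {above(d), above(e), clear(b), clear(d), clear(e), holds(b), holds(d), holds(e), near(b)}
2. bind(e,b)  →  {above(d), above(e), clear(b), clear(d), clear(e), holds(b), holds(d), near(b), near(e)}
optimal plan length = 2; 2 > 1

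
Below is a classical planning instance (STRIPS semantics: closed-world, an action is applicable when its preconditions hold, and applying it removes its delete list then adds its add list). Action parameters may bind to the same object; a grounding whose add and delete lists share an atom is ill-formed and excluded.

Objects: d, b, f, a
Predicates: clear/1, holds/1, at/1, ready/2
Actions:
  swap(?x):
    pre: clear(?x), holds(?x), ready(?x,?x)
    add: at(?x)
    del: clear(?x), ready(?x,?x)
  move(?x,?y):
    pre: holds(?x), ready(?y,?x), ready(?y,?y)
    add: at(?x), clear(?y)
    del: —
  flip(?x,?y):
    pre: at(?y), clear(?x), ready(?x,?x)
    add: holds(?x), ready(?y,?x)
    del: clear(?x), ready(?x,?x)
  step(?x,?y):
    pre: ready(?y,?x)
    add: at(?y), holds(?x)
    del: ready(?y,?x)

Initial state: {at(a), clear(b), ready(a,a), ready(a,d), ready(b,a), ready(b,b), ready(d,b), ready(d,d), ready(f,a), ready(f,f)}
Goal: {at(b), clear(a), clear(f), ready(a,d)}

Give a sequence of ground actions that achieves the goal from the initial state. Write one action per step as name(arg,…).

step(a,b); move(a,f); move(a,a)

1. step(a,b)  →  {at(a), at(b), clear(b), holds(a), ready(a,a), ready(a,d), ready(b,b), ready(d,b), ready(d,d), ready(f,a), ready(f,f)}
2. move(a,f)  →  {at(a), at(b), clear(b), clear(f), holds(a), ready(a,a), ready(a,d), ready(b,b), ready(d,b), ready(d,d), ready(f,a), ready(f,f)}
3. move(a,a)  →  {at(a), at(b), clear(a), clear(b), clear(f), holds(a), ready(a,a), ready(a,d), ready(b,b), ready(d,b), ready(d,d), ready(f,a), ready(f,f)}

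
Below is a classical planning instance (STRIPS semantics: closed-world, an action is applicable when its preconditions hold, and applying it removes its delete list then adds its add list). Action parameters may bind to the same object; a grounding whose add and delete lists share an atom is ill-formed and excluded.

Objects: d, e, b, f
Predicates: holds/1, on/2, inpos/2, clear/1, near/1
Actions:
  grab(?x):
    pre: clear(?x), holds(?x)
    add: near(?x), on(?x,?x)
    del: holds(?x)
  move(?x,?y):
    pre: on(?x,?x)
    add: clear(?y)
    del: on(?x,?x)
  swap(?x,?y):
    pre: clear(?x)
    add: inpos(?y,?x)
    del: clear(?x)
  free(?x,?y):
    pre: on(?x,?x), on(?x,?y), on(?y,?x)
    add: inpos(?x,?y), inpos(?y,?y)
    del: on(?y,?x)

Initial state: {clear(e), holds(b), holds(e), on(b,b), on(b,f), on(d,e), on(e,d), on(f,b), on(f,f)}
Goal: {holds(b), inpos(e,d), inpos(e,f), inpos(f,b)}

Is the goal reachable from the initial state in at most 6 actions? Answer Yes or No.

Yes

1. grab(e)  →  {clear(e), holds(b), near(e), on(b,b), on(b,f), on(d,e), on(e,d), on(e,e), on(f,b), on(f,f)}
2. move(b,f)  →  {clear(e), clear(f), holds(b), near(e), on(b,f), on(d,e), on(e,d), on(e,e), on(f,b), on(f,f)}
3. swap(f,e)  →  {clear(e), holds(b), inpos(e,f), near(e), on(b,f), on(d,e), on(e,d), on(e,e), on(f,b), on(f,f)}
4. free(e,d)  →  {clear(e), holds(b), inpos(d,d), inpos(e,d), inpos(e,f), near(e), on(b,f), on(e,d), on(e,e), on(f,b), on(f,f)}
5. free(f,b)  →  {clear(e), holds(b), inpos(b,b), inpos(d,d), inpos(e,d), inpos(e,f), inpos(f,b), near(e), on(e,d), on(e,e), on(f,b), on(f,f)}
optimal plan length = 5; 5 ≤ 6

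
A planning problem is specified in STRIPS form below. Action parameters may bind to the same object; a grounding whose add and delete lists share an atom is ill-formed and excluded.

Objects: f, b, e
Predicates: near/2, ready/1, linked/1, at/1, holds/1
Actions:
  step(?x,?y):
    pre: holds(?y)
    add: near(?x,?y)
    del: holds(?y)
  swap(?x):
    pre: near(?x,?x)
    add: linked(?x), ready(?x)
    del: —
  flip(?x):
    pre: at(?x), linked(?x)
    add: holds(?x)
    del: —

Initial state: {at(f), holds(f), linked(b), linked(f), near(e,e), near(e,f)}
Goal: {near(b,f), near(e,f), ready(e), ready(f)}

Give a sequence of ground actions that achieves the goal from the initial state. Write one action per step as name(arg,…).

step(f,f); swap(f); swap(e); flip(f); step(b,f)

1. step(f,f)  →  {at(f), linked(b), linked(f), near(e,e), near(e,f), near(f,f)}
2. swap(f)  →  {at(f), linked(b), linked(f), near(e,e), near(e,f), near(f,f), ready(f)}
3. swap(e)  →  {at(f), linked(b), linked(e), linked(f), near(e,e), near(e,f), near(f,f), ready(e), ready(f)}
4. flip(f)  →  {at(f), holds(f), linked(b), linked(e), linked(f), near(e,e), near(e,f), near(f,f), ready(e), ready(f)}
5. step(b,f)  →  {at(f), linked(b), linked(e), linked(f), near(b,f), near(e,e), near(e,f), near(f,f), ready(e), ready(f)}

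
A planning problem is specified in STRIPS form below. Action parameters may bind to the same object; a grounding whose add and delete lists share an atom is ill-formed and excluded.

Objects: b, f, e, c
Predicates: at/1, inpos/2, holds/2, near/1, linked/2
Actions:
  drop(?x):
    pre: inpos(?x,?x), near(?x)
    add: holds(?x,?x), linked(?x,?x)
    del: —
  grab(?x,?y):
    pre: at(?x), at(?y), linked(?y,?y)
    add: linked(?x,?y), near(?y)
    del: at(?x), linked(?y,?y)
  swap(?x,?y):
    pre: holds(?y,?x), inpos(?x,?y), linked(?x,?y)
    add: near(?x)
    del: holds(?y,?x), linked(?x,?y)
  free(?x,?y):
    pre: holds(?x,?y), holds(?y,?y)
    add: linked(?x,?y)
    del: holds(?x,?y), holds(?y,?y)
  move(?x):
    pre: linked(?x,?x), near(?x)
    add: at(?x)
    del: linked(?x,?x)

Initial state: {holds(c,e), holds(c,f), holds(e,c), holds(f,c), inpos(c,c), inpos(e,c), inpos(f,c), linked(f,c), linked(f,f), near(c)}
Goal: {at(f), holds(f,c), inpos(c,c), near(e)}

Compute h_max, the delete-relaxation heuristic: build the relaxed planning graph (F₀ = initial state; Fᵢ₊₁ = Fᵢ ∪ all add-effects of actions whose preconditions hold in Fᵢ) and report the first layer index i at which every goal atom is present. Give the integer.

3

F0 = init (10 atoms)
F1 = F0 ∪ {holds(c,c), linked(c,c), near(f)}  (13 atoms)
F2 = F1 ∪ {at(c), at(f), linked(e,c)}  (16 atoms)
F3 = F2 ∪ {linked(c,f), near(e)}  (18 atoms)
goal ⊆ F3  ⇒  h_max = 3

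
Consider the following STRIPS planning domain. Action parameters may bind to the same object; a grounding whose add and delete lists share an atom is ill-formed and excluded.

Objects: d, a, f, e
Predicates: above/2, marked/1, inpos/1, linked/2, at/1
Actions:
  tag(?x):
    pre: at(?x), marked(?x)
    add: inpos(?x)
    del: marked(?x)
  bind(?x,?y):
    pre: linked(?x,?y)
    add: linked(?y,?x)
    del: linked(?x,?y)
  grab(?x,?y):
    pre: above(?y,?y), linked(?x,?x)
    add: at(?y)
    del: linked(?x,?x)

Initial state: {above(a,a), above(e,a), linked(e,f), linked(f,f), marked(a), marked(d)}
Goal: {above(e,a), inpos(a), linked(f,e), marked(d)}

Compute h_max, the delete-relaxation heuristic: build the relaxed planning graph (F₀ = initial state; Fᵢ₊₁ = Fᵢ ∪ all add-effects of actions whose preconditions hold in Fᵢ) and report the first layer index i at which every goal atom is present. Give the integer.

F0 = init (6 atoms)
F1 = F0 ∪ {at(a), linked(f,e)}  (8 atoms)
F2 = F1 ∪ {inpos(a)}  (9 atoms)
goal ⊆ F2  ⇒  h_max = 2

2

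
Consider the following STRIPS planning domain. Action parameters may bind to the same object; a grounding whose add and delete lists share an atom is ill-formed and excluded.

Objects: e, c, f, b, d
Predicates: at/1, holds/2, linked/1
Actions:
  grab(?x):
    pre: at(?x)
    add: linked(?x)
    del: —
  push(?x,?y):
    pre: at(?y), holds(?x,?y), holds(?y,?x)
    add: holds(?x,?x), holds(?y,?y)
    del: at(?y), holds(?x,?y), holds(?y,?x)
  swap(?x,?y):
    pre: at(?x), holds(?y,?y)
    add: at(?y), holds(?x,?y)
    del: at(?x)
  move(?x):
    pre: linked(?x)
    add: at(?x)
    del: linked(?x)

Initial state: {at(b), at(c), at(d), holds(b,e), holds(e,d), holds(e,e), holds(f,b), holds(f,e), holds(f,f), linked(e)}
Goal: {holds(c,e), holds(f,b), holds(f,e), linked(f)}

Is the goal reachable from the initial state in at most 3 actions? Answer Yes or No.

1. swap(c,e)  →  {at(b), at(d), at(e), holds(b,e), holds(c,e), holds(e,d), holds(e,e), holds(f,b), holds(f,e), holds(f,f), linked(e)}
2. swap(e,f)  →  {at(b), at(d), at(f), holds(b,e), holds(c,e), holds(e,d), holds(e,e), holds(e,f), holds(f,b), holds(f,e), holds(f,f), linked(e)}
3. grab(f)  →  {at(b), at(d), at(f), holds(b,e), holds(c,e), holds(e,d), holds(e,e), holds(e,f), holds(f,b), holds(f,e), holds(f,f), linked(e), linked(f)}
optimal plan length = 3; 3 ≤ 3

Yes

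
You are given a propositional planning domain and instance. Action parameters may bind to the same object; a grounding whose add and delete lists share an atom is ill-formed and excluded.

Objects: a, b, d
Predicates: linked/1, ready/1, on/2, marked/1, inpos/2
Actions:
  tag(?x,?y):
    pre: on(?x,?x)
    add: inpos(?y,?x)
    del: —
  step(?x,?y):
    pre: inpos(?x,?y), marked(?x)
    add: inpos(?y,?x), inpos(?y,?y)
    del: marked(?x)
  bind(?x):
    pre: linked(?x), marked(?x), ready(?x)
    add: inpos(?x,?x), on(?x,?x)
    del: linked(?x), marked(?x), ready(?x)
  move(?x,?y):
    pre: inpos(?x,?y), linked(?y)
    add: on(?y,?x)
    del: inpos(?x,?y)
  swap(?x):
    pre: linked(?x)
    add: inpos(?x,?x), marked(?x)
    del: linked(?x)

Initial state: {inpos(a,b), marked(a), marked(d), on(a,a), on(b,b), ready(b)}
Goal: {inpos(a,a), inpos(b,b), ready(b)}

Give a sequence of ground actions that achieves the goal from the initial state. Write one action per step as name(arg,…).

1. tag(a,a)  →  {inpos(a,a), inpos(a,b), marked(a), marked(d), on(a,a), on(b,b), ready(b)}
2. tag(b,b)  →  {inpos(a,a), inpos(a,b), inpos(b,b), marked(a), marked(d), on(a,a), on(b,b), ready(b)}

tag(a,a); tag(b,b)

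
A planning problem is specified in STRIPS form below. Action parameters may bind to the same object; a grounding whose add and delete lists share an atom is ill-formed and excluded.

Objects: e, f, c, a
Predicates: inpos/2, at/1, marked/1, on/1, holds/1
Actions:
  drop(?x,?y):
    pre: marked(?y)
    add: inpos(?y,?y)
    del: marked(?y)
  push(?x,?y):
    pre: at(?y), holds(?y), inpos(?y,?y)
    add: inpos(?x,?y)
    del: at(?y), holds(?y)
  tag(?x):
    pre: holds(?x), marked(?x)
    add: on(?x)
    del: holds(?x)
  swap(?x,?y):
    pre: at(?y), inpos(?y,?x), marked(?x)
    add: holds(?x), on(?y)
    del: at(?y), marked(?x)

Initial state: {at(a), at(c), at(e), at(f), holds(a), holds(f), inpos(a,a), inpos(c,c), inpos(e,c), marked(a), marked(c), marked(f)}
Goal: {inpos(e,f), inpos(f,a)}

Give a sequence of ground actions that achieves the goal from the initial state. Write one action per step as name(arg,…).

drop(e,f); push(e,f); push(f,a)

1. drop(e,f)  →  {at(a), at(c), at(e), at(f), holds(a), holds(f), inpos(a,a), inpos(c,c), inpos(e,c), inpos(f,f), marked(a), marked(c)}
2. push(e,f)  →  {at(a), at(c), at(e), holds(a), inpos(a,a), inpos(c,c), inpos(e,c), inpos(e,f), inpos(f,f), marked(a), marked(c)}
3. push(f,a)  →  {at(c), at(e), inpos(a,a), inpos(c,c), inpos(e,c), inpos(e,f), inpos(f,a), inpos(f,f), marked(a), marked(c)}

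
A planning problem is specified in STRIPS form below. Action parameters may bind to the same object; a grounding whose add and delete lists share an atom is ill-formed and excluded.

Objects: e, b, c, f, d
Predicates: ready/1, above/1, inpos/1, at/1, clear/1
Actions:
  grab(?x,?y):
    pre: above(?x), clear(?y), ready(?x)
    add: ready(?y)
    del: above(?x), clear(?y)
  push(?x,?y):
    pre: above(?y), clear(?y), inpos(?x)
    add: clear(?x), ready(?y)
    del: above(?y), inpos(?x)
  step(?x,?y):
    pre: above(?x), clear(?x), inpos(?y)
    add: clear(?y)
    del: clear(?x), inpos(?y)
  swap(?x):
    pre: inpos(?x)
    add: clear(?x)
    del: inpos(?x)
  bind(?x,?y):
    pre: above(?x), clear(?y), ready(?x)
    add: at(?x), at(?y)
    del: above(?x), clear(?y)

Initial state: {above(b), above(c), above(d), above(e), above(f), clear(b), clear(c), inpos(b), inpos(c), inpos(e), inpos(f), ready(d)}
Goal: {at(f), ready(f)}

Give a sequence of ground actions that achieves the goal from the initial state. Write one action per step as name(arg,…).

1. push(f,b)  →  {above(c), above(d), above(e), above(f), clear(b), clear(c), clear(f), inpos(b), inpos(c), inpos(e), ready(b), ready(d)}
2. grab(d,f)  →  {above(c), above(e), above(f), clear(b), clear(c), inpos(b), inpos(c), inpos(e), ready(b), ready(d), ready(f)}
3. bind(f,b)  →  {above(c), above(e), at(b), at(f), clear(c), inpos(b), inpos(c), inpos(e), ready(b), ready(d), ready(f)}

push(f,b); grab(d,f); bind(f,b)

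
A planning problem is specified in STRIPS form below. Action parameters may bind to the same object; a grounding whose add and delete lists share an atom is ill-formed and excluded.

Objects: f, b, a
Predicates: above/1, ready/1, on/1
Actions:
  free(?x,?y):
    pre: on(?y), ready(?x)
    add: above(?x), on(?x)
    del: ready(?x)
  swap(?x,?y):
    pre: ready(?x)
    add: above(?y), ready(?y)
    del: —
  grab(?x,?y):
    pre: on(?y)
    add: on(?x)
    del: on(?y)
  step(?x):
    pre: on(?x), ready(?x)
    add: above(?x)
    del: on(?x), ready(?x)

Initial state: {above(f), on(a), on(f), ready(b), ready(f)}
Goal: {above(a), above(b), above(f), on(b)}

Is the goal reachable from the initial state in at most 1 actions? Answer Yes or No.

1. free(b,f)  →  {above(b), above(f), on(a), on(b), on(f), ready(f)}
2. swap(f,a)  →  {above(a), above(b), above(f), on(a), on(b), on(f), ready(a), ready(f)}
optimal plan length = 2; 2 > 1

No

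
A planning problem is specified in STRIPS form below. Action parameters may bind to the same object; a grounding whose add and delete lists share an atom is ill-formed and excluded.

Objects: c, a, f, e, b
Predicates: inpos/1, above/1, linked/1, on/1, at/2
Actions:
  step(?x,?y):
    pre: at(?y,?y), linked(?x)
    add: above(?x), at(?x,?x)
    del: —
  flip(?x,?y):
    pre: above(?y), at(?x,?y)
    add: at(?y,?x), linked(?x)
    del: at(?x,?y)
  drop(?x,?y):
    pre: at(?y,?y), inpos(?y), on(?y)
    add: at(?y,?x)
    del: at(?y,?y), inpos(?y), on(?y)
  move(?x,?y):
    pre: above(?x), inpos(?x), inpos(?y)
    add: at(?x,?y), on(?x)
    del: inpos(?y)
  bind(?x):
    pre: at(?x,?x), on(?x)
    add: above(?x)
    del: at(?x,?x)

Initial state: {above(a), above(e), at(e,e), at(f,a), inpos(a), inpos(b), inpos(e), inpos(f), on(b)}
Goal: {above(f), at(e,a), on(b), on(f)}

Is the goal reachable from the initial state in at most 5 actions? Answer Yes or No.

Yes

1. flip(f,a)  →  {above(a), above(e), at(a,f), at(e,e), inpos(a), inpos(b), inpos(e), inpos(f), linked(f), on(b)}
2. step(f,e)  →  {above(a), above(e), above(f), at(a,f), at(e,e), at(f,f), inpos(a), inpos(b), inpos(e), inpos(f), linked(f), on(b)}
3. move(f,f)  →  {above(a), above(e), above(f), at(a,f), at(e,e), at(f,f), inpos(a), inpos(b), inpos(e), linked(f), on(b), on(f)}
4. move(e,a)  →  {above(a), above(e), above(f), at(a,f), at(e,a), at(e,e), at(f,f), inpos(b), inpos(e), linked(f), on(b), on(e), on(f)}
optimal plan length = 4; 4 ≤ 5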